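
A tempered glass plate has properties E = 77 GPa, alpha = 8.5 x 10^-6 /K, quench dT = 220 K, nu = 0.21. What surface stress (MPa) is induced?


Tempering stress: sigma = E * alpha * dT / (1 - nu)
  E (MPa) = 77 * 1000 = 77000
  Numerator = 77000 * (8.5 x 10^-6) * 220 = 143.99
  Denominator = 1 - 0.21 = 0.79
  sigma = 143.99 / 0.79 = 182.3 MPa

182.3 MPa


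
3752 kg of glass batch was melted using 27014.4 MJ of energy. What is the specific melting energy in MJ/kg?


Rearrange E = m * s for s:
  s = E / m
  s = 27014.4 / 3752 = 7.2 MJ/kg

7.2 MJ/kg


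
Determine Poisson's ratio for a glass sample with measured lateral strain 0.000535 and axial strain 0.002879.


Poisson's ratio: nu = lateral strain / axial strain
  nu = 0.000535 / 0.002879 = 0.1858

0.1858


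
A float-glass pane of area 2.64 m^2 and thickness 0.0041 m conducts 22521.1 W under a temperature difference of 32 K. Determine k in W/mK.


Fourier's law rearranged: k = Q * t / (A * dT)
  Numerator = 22521.1 * 0.0041 = 92.33651
  Denominator = 2.64 * 32 = 84.48
  k = 92.33651 / 84.48 = 1.093 W/mK

1.093 W/mK


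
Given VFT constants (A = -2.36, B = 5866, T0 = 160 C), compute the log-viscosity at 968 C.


VFT equation: log(eta) = A + B / (T - T0)
  T - T0 = 968 - 160 = 808
  B / (T - T0) = 5866 / 808 = 7.26
  log(eta) = -2.36 + 7.26 = 4.9

4.9


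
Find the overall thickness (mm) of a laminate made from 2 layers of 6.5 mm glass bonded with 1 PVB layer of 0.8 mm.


Total thickness = glass contribution + PVB contribution
  Glass: 2 * 6.5 = 13.0 mm
  PVB: 1 * 0.8 = 0.8 mm
  Total = 13.0 + 0.8 = 13.8 mm

13.8 mm


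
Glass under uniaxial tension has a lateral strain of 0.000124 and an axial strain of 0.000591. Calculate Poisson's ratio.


Poisson's ratio: nu = lateral strain / axial strain
  nu = 0.000124 / 0.000591 = 0.2098

0.2098


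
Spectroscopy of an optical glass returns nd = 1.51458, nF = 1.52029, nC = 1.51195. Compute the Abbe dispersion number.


Abbe number formula: Vd = (nd - 1) / (nF - nC)
  nd - 1 = 1.51458 - 1 = 0.51458
  nF - nC = 1.52029 - 1.51195 = 0.00834
  Vd = 0.51458 / 0.00834 = 61.7

61.7


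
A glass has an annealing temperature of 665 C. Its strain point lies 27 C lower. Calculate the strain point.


Strain point = annealing point - difference:
  T_strain = 665 - 27 = 638 C

638 C


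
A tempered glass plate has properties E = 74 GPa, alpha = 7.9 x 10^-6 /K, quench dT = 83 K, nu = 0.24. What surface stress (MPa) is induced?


Tempering stress: sigma = E * alpha * dT / (1 - nu)
  E (MPa) = 74 * 1000 = 74000
  Numerator = 74000 * (7.9 x 10^-6) * 83 = 48.5218
  Denominator = 1 - 0.24 = 0.76
  sigma = 48.5218 / 0.76 = 63.8 MPa

63.8 MPa


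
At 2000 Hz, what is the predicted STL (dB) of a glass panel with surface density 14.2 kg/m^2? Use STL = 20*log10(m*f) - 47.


Mass law: STL = 20 * log10(m * f) - 47
  m * f = 14.2 * 2000 = 28400
  log10(28400) = 4.45332
  STL = 20 * 4.45332 - 47 = 89.0664 - 47 = 42.1 dB

42.1 dB


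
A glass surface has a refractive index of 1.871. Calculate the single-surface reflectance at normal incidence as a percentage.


Fresnel reflectance at normal incidence:
  R = ((n - 1)/(n + 1))^2
  (n - 1)/(n + 1) = (1.871 - 1)/(1.871 + 1) = 0.303379
  R = 0.303379^2 = 0.0920388
  R(%) = 0.0920388 * 100 = 9.204%

9.204%


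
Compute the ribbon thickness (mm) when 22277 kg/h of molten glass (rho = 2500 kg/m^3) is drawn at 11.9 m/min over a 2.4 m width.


Ribbon cross-section from mass balance:
  Volume rate = throughput / density = 22277 / 2500 = 8.9108 m^3/h
  thickness = volume rate / (speed * 60 * width), i.e.
  thickness = throughput / (60 * speed * width * density) * 1000
  thickness = 22277 / (60 * 11.9 * 2.4 * 2500) * 1000 = 5.2 mm

5.2 mm


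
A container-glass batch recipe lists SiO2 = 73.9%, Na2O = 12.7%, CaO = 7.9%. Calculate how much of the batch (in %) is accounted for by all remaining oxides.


Sum the three major oxides:
  SiO2 + Na2O + CaO = 73.9 + 12.7 + 7.9 = 94.5%
Subtract from 100%:
  Others = 100 - 94.5 = 5.5%

5.5%


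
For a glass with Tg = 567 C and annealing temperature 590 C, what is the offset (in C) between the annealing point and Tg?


Offset = T_anneal - Tg:
  offset = 590 - 567 = 23 C

23 C


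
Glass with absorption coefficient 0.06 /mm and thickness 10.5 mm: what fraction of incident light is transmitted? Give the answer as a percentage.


Beer-Lambert law: T = exp(-alpha * thickness)
  exponent = -0.06 * 10.5 = -0.63
  T = exp(-0.63) = 0.5326
  Percentage = 0.5326 * 100 = 53.26%

53.26%


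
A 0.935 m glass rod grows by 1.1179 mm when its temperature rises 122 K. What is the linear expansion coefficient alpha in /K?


Rearrange dL = alpha * L0 * dT for alpha:
  alpha = dL / (L0 * dT)
  alpha = (1.1179 / 1000) / (0.935 * 122) = 0.0000098 /K = 9.8 x 10^-6 /K

9.8 x 10^-6 /K


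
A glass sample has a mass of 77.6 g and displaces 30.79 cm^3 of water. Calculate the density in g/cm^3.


Use the definition of density:
  rho = mass / volume
  rho = 77.6 / 30.79 = 2.52 g/cm^3

2.52 g/cm^3


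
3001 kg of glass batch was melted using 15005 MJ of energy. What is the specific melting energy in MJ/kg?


Rearrange E = m * s for s:
  s = E / m
  s = 15005 / 3001 = 5.0 MJ/kg

5.0 MJ/kg


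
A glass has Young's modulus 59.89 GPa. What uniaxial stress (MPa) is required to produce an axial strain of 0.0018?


Rearrange E = sigma / epsilon:
  sigma = E * epsilon
  E (MPa) = 59.89 * 1000 = 59890
  sigma = 59890 * 0.0018 = 107.8 MPa

107.8 MPa


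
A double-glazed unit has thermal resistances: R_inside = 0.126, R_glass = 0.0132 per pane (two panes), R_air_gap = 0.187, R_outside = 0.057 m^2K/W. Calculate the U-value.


Total thermal resistance (series):
  R_total = R_in + R_glass + R_air + R_glass + R_out
  R_total = 0.126 + 0.0132 + 0.187 + 0.0132 + 0.057 = 0.3964 m^2K/W
U-value = 1 / R_total = 1 / 0.3964 = 2.523 W/m^2K

2.523 W/m^2K


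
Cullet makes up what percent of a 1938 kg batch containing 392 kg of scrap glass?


Cullet ratio = (cullet mass / total batch mass) * 100
  Ratio = 392 / 1938 * 100 = 20.23%

20.23%


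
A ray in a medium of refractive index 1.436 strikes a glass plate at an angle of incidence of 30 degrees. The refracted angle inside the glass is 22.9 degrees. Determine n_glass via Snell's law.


Apply Snell's law: n1 * sin(theta1) = n2 * sin(theta2)
  n2 = n1 * sin(theta1) / sin(theta2)
  sin(30) = 0.5
  sin(22.9) = 0.389124
  n2 = 1.436 * 0.5 / 0.389124 = 1.8452

1.8452


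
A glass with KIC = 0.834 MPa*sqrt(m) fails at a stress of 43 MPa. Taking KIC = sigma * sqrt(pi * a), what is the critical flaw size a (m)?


Rearrange KIC = sigma * sqrt(pi * a):
  sqrt(pi * a) = KIC / sigma
  sqrt(pi * a) = 0.834 / 43 = 0.019395
  a = (KIC / sigma)^2 / pi
  a = 0.019395^2 / pi = 0.0001197 m

0.0001197 m


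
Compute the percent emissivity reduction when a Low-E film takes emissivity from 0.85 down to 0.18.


Percentage reduction = (1 - coated/uncoated) * 100
  Ratio = 0.18 / 0.85 = 0.2118
  Reduction = (1 - 0.2118) * 100 = 78.8%

78.8%


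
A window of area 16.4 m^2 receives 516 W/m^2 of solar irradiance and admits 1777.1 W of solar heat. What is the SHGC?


Rearrange Q = Area * SHGC * Irradiance:
  SHGC = Q / (Area * Irradiance)
  SHGC = 1777.1 / (16.4 * 516) = 0.21

0.21


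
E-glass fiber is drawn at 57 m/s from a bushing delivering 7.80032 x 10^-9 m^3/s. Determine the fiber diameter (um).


Cross-sectional area from continuity:
  A = Q / v = 7.80032 x 10^-9 / 57 = 1.368477 x 10^-10 m^2
Diameter from circular cross-section:
  d = sqrt(4A / pi) * 10^6 (m -> um)
  d = sqrt(4 * 1.368477 x 10^-10 / pi) * 10^6 = 13.2 um

13.2 um


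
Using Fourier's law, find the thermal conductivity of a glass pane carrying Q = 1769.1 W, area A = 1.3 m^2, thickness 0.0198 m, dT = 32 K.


Fourier's law rearranged: k = Q * t / (A * dT)
  Numerator = 1769.1 * 0.0198 = 35.02818
  Denominator = 1.3 * 32 = 41.6
  k = 35.02818 / 41.6 = 0.842 W/mK

0.842 W/mK


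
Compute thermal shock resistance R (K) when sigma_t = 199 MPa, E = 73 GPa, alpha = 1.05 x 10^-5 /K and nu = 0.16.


Thermal shock resistance: R = sigma * (1 - nu) / (E * alpha)
  Numerator = 199 * (1 - 0.16) = 167.16
  Denominator = 73 * 1000 * (1.05 x 10^-5) = 0.7665
  R = 167.16 / 0.7665 = 218.1 K

218.1 K


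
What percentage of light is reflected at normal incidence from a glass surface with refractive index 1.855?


Fresnel reflectance at normal incidence:
  R = ((n - 1)/(n + 1))^2
  (n - 1)/(n + 1) = (1.855 - 1)/(1.855 + 1) = 0.299475
  R = 0.299475^2 = 0.0896853
  R(%) = 0.0896853 * 100 = 8.969%

8.969%


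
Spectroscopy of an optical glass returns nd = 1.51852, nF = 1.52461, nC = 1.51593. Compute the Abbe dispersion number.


Abbe number formula: Vd = (nd - 1) / (nF - nC)
  nd - 1 = 1.51852 - 1 = 0.51852
  nF - nC = 1.52461 - 1.51593 = 0.00868
  Vd = 0.51852 / 0.00868 = 59.74

59.74


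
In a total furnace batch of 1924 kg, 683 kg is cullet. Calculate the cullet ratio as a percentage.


Cullet ratio = (cullet mass / total batch mass) * 100
  Ratio = 683 / 1924 * 100 = 35.5%

35.5%


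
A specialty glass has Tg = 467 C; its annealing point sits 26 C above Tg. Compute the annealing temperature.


The annealing temperature is Tg plus the offset:
  T_anneal = 467 + 26 = 493 C

493 C


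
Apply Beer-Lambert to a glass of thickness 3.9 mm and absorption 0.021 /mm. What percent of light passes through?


Beer-Lambert law: T = exp(-alpha * thickness)
  exponent = -0.021 * 3.9 = -0.0819
  T = exp(-0.0819) = 0.9214
  Percentage = 0.9214 * 100 = 92.14%

92.14%


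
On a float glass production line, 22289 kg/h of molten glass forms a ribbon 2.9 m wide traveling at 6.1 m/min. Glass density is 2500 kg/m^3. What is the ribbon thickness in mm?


Ribbon cross-section from mass balance:
  Volume rate = throughput / density = 22289 / 2500 = 8.9156 m^3/h
  thickness = volume rate / (speed * 60 * width), i.e.
  thickness = throughput / (60 * speed * width * density) * 1000
  thickness = 22289 / (60 * 6.1 * 2.9 * 2500) * 1000 = 8.4 mm

8.4 mm


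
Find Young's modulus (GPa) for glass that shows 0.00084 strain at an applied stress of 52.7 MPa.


Young's modulus: E = stress / strain
  E = 52.7 MPa / 0.00084 = 62738.1 MPa
Convert to GPa: 62738.1 / 1000 = 62.74 GPa

62.74 GPa


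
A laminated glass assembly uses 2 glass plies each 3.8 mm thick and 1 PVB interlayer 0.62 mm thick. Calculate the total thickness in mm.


Total thickness = glass contribution + PVB contribution
  Glass: 2 * 3.8 = 7.6 mm
  PVB: 1 * 0.62 = 0.62 mm
  Total = 7.6 + 0.62 = 8.22 mm

8.22 mm


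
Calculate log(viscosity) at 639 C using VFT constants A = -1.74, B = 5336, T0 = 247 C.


VFT equation: log(eta) = A + B / (T - T0)
  T - T0 = 639 - 247 = 392
  B / (T - T0) = 5336 / 392 = 13.612
  log(eta) = -1.74 + 13.612 = 11.872

11.872


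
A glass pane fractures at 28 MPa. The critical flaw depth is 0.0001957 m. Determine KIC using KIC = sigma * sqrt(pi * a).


Fracture toughness: KIC = sigma * sqrt(pi * a)
  pi * a = pi * 0.0001957 = 0.00061481
  sqrt(pi * a) = 0.024795
  KIC = 28 * 0.024795 = 0.694 MPa*sqrt(m)

0.694 MPa*sqrt(m)


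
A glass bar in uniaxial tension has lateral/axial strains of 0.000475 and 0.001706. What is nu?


Poisson's ratio: nu = lateral strain / axial strain
  nu = 0.000475 / 0.001706 = 0.2784

0.2784


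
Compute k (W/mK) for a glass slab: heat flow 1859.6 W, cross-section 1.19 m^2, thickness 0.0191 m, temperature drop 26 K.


Fourier's law rearranged: k = Q * t / (A * dT)
  Numerator = 1859.6 * 0.0191 = 35.51836
  Denominator = 1.19 * 26 = 30.94
  k = 35.51836 / 30.94 = 1.148 W/mK

1.148 W/mK


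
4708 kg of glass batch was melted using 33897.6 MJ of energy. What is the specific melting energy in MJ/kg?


Rearrange E = m * s for s:
  s = E / m
  s = 33897.6 / 4708 = 7.2 MJ/kg

7.2 MJ/kg


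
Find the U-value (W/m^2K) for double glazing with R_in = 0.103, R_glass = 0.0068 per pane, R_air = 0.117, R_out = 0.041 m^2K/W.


Total thermal resistance (series):
  R_total = R_in + R_glass + R_air + R_glass + R_out
  R_total = 0.103 + 0.0068 + 0.117 + 0.0068 + 0.041 = 0.2746 m^2K/W
U-value = 1 / R_total = 1 / 0.2746 = 3.642 W/m^2K

3.642 W/m^2K


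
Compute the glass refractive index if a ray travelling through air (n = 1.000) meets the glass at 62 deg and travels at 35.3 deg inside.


Apply Snell's law: n1 * sin(theta1) = n2 * sin(theta2)
  n2 = n1 * sin(theta1) / sin(theta2)
  sin(62) = 0.882948
  sin(35.3) = 0.577858
  n2 = 1.000 * 0.882948 / 0.577858 = 1.528

1.528


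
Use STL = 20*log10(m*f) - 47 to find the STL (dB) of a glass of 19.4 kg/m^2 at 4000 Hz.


Mass law: STL = 20 * log10(m * f) - 47
  m * f = 19.4 * 4000 = 77600
  log10(77600) = 4.88986
  STL = 20 * 4.88986 - 47 = 97.7972 - 47 = 50.8 dB

50.8 dB


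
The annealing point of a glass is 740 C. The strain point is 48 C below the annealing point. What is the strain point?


Strain point = annealing point - difference:
  T_strain = 740 - 48 = 692 C

692 C


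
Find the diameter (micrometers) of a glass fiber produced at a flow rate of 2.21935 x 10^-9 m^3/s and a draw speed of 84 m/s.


Cross-sectional area from continuity:
  A = Q / v = 2.21935 x 10^-9 / 84 = 2.642083 x 10^-11 m^2
Diameter from circular cross-section:
  d = sqrt(4A / pi) * 10^6 (m -> um)
  d = sqrt(4 * 2.642083 x 10^-11 / pi) * 10^6 = 5.8 um

5.8 um


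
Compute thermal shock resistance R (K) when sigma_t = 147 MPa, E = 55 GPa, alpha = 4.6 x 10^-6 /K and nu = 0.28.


Thermal shock resistance: R = sigma * (1 - nu) / (E * alpha)
  Numerator = 147 * (1 - 0.28) = 105.84
  Denominator = 55 * 1000 * (4.6 x 10^-6) = 0.253
  R = 105.84 / 0.253 = 418.3 K

418.3 K


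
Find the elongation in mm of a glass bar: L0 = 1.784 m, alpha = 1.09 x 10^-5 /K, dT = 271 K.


Thermal expansion formula: dL = alpha * L0 * dT
  dL = (1.09 x 10^-5) * 1.784 * 271 = 0.00526976 m
Convert to mm: 0.00526976 * 1000 = 5.2698 mm

5.2698 mm


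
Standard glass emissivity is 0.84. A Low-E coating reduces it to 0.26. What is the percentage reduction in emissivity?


Percentage reduction = (1 - coated/uncoated) * 100
  Ratio = 0.26 / 0.84 = 0.3095
  Reduction = (1 - 0.3095) * 100 = 69.0%

69.0%


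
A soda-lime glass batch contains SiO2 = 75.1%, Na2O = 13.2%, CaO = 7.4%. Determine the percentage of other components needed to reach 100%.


Sum the three major oxides:
  SiO2 + Na2O + CaO = 75.1 + 13.2 + 7.4 = 95.7%
Subtract from 100%:
  Others = 100 - 95.7 = 4.3%

4.3%


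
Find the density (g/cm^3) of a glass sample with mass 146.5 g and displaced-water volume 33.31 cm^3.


Use the definition of density:
  rho = mass / volume
  rho = 146.5 / 33.31 = 4.398 g/cm^3

4.398 g/cm^3


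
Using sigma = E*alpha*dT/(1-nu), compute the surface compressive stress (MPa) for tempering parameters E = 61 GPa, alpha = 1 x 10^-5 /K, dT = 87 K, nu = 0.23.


Tempering stress: sigma = E * alpha * dT / (1 - nu)
  E (MPa) = 61 * 1000 = 61000
  Numerator = 61000 * (1 x 10^-5) * 87 = 53.07
  Denominator = 1 - 0.23 = 0.77
  sigma = 53.07 / 0.77 = 68.9 MPa

68.9 MPa


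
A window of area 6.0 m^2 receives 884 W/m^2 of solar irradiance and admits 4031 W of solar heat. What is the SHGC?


Rearrange Q = Area * SHGC * Irradiance:
  SHGC = Q / (Area * Irradiance)
  SHGC = 4031 / (6.0 * 884) = 0.76

0.76


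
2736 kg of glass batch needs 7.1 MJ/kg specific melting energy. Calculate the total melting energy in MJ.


Total energy = mass * specific energy
  E = 2736 * 7.1 = 19425.6 MJ

19425.6 MJ


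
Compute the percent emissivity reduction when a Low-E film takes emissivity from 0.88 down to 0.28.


Percentage reduction = (1 - coated/uncoated) * 100
  Ratio = 0.28 / 0.88 = 0.3182
  Reduction = (1 - 0.3182) * 100 = 68.2%

68.2%


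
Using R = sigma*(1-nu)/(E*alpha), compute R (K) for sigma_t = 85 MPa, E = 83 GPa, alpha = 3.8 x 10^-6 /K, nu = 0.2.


Thermal shock resistance: R = sigma * (1 - nu) / (E * alpha)
  Numerator = 85 * (1 - 0.2) = 68.0
  Denominator = 83 * 1000 * (3.8 x 10^-6) = 0.3154
  R = 68.0 / 0.3154 = 215.6 K

215.6 K


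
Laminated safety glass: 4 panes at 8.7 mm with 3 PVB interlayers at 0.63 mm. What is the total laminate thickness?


Total thickness = glass contribution + PVB contribution
  Glass: 4 * 8.7 = 34.8 mm
  PVB: 3 * 0.63 = 1.89 mm
  Total = 34.8 + 1.89 = 36.69 mm

36.69 mm


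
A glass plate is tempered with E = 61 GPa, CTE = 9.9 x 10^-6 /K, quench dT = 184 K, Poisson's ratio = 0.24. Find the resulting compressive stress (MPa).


Tempering stress: sigma = E * alpha * dT / (1 - nu)
  E (MPa) = 61 * 1000 = 61000
  Numerator = 61000 * (9.9 x 10^-6) * 184 = 111.1176
  Denominator = 1 - 0.24 = 0.76
  sigma = 111.1176 / 0.76 = 146.2 MPa

146.2 MPa


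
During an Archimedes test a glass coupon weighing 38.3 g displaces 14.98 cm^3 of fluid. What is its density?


Use the definition of density:
  rho = mass / volume
  rho = 38.3 / 14.98 = 2.557 g/cm^3

2.557 g/cm^3


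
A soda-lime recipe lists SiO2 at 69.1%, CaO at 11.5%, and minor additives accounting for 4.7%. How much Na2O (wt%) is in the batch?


Pieces sum to 100%:
  Na2O = 100 - (SiO2 + CaO + others)
  Na2O = 100 - (69.1 + 11.5 + 4.7) = 14.7%

14.7%


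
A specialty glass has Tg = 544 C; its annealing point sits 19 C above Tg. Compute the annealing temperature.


The annealing temperature is Tg plus the offset:
  T_anneal = 544 + 19 = 563 C

563 C


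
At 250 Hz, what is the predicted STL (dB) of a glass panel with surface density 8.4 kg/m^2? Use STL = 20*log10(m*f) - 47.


Mass law: STL = 20 * log10(m * f) - 47
  m * f = 8.4 * 250 = 2100
  log10(2100) = 3.32222
  STL = 20 * 3.32222 - 47 = 66.4444 - 47 = 19.4 dB

19.4 dB


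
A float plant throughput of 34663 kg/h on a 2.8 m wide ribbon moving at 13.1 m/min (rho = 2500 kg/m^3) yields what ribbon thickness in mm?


Ribbon cross-section from mass balance:
  Volume rate = throughput / density = 34663 / 2500 = 13.8652 m^3/h
  thickness = volume rate / (speed * 60 * width), i.e.
  thickness = throughput / (60 * speed * width * density) * 1000
  thickness = 34663 / (60 * 13.1 * 2.8 * 2500) * 1000 = 6.3 mm

6.3 mm


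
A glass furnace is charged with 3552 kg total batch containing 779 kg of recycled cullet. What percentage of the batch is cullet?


Cullet ratio = (cullet mass / total batch mass) * 100
  Ratio = 779 / 3552 * 100 = 21.93%

21.93%


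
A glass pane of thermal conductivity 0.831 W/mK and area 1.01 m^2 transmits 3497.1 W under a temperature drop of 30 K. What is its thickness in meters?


Fourier's law: t = k * A * dT / Q
  t = 0.831 * 1.01 * 30 / 3497.1
  t = 25.1793 / 3497.1 = 0.0072 m

0.0072 m


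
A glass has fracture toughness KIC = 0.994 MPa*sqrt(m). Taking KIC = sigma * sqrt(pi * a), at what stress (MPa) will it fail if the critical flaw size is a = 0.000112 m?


Rearrange KIC = sigma * sqrt(pi * a):
  sigma = KIC / sqrt(pi * a)
  sqrt(pi * 0.000112) = 0.018758
  sigma = 0.994 / 0.018758 = 52.99 MPa

52.99 MPa


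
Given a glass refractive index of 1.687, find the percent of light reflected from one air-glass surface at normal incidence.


Fresnel reflectance at normal incidence:
  R = ((n - 1)/(n + 1))^2
  (n - 1)/(n + 1) = (1.687 - 1)/(1.687 + 1) = 0.255675
  R = 0.255675^2 = 0.0653697
  R(%) = 0.0653697 * 100 = 6.537%

6.537%


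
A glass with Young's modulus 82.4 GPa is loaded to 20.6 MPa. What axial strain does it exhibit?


Rearrange E = sigma / epsilon:
  epsilon = sigma / E
  E (MPa) = 82.4 * 1000 = 82400
  epsilon = 20.6 / 82400 = 0.00025

0.00025


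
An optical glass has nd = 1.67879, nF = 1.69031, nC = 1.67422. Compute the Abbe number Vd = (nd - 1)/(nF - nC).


Abbe number formula: Vd = (nd - 1) / (nF - nC)
  nd - 1 = 1.67879 - 1 = 0.67879
  nF - nC = 1.69031 - 1.67422 = 0.01609
  Vd = 0.67879 / 0.01609 = 42.19

42.19


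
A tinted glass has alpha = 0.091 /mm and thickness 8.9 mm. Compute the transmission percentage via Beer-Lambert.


Beer-Lambert law: T = exp(-alpha * thickness)
  exponent = -0.091 * 8.9 = -0.8099
  T = exp(-0.8099) = 0.4449
  Percentage = 0.4449 * 100 = 44.49%

44.49%


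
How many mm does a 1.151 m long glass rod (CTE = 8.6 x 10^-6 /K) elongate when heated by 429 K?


Thermal expansion formula: dL = alpha * L0 * dT
  dL = (8.6 x 10^-6) * 1.151 * 429 = 0.0042465 m
Convert to mm: 0.0042465 * 1000 = 4.2465 mm

4.2465 mm


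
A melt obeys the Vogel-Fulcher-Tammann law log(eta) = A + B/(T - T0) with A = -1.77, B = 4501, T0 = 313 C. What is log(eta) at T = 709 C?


VFT equation: log(eta) = A + B / (T - T0)
  T - T0 = 709 - 313 = 396
  B / (T - T0) = 4501 / 396 = 11.366
  log(eta) = -1.77 + 11.366 = 9.596

9.596


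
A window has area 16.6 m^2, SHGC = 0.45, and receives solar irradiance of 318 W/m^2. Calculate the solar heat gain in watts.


Solar heat gain: Q = Area * SHGC * Irradiance
  Q = 16.6 * 0.45 * 318 = 2375.5 W

2375.5 W


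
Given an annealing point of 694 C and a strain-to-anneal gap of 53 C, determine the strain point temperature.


Strain point = annealing point - difference:
  T_strain = 694 - 53 = 641 C

641 C


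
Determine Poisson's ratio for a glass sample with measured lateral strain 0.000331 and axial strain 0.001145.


Poisson's ratio: nu = lateral strain / axial strain
  nu = 0.000331 / 0.001145 = 0.2891

0.2891


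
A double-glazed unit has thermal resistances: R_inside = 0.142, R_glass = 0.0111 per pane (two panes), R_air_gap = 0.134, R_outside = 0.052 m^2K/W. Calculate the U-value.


Total thermal resistance (series):
  R_total = R_in + R_glass + R_air + R_glass + R_out
  R_total = 0.142 + 0.0111 + 0.134 + 0.0111 + 0.052 = 0.3502 m^2K/W
U-value = 1 / R_total = 1 / 0.3502 = 2.856 W/m^2K

2.856 W/m^2K


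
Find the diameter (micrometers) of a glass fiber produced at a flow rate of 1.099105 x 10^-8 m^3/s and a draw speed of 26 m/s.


Cross-sectional area from continuity:
  A = Q / v = 1.099105 x 10^-8 / 26 = 4.227327 x 10^-10 m^2
Diameter from circular cross-section:
  d = sqrt(4A / pi) * 10^6 (m -> um)
  d = sqrt(4 * 4.227327 x 10^-10 / pi) * 10^6 = 23.2 um

23.2 um


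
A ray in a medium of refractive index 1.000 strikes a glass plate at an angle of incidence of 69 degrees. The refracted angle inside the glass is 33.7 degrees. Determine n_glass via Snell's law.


Apply Snell's law: n1 * sin(theta1) = n2 * sin(theta2)
  n2 = n1 * sin(theta1) / sin(theta2)
  sin(69) = 0.93358
  sin(33.7) = 0.554844
  n2 = 1.000 * 0.93358 / 0.554844 = 1.6826

1.6826


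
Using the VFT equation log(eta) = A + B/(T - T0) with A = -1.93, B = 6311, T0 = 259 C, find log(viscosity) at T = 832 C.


VFT equation: log(eta) = A + B / (T - T0)
  T - T0 = 832 - 259 = 573
  B / (T - T0) = 6311 / 573 = 11.014
  log(eta) = -1.93 + 11.014 = 9.084

9.084


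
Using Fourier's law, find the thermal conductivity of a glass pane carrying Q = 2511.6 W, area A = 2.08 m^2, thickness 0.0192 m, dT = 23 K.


Fourier's law rearranged: k = Q * t / (A * dT)
  Numerator = 2511.6 * 0.0192 = 48.22272
  Denominator = 2.08 * 23 = 47.84
  k = 48.22272 / 47.84 = 1.008 W/mK

1.008 W/mK


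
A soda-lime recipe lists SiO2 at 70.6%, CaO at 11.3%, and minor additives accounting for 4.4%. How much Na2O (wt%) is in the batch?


Pieces sum to 100%:
  Na2O = 100 - (SiO2 + CaO + others)
  Na2O = 100 - (70.6 + 11.3 + 4.4) = 13.7%

13.7%


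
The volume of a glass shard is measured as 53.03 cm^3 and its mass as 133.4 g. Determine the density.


Use the definition of density:
  rho = mass / volume
  rho = 133.4 / 53.03 = 2.516 g/cm^3

2.516 g/cm^3


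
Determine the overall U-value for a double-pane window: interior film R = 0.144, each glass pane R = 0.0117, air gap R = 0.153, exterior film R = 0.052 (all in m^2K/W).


Total thermal resistance (series):
  R_total = R_in + R_glass + R_air + R_glass + R_out
  R_total = 0.144 + 0.0117 + 0.153 + 0.0117 + 0.052 = 0.3724 m^2K/W
U-value = 1 / R_total = 1 / 0.3724 = 2.685 W/m^2K

2.685 W/m^2K


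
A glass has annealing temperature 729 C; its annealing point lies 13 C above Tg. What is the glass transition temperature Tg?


Rearrange T_anneal = Tg + offset for Tg:
  Tg = T_anneal - offset = 729 - 13 = 716 C

716 C


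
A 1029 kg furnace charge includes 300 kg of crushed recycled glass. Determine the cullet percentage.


Cullet ratio = (cullet mass / total batch mass) * 100
  Ratio = 300 / 1029 * 100 = 29.15%

29.15%


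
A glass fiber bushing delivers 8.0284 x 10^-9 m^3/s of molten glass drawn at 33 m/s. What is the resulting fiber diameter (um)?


Cross-sectional area from continuity:
  A = Q / v = 8.0284 x 10^-9 / 33 = 2.432848 x 10^-10 m^2
Diameter from circular cross-section:
  d = sqrt(4A / pi) * 10^6 (m -> um)
  d = sqrt(4 * 2.432848 x 10^-10 / pi) * 10^6 = 17.6 um

17.6 um


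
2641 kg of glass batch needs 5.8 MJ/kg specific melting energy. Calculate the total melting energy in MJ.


Total energy = mass * specific energy
  E = 2641 * 5.8 = 15317.8 MJ

15317.8 MJ


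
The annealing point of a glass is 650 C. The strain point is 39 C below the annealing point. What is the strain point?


Strain point = annealing point - difference:
  T_strain = 650 - 39 = 611 C

611 C


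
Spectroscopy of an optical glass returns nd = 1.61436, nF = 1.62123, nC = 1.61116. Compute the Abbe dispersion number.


Abbe number formula: Vd = (nd - 1) / (nF - nC)
  nd - 1 = 1.61436 - 1 = 0.61436
  nF - nC = 1.62123 - 1.61116 = 0.01007
  Vd = 0.61436 / 0.01007 = 61.01

61.01


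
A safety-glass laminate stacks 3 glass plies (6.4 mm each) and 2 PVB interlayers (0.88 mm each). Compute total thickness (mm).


Total thickness = glass contribution + PVB contribution
  Glass: 3 * 6.4 = 19.2 mm
  PVB: 2 * 0.88 = 1.76 mm
  Total = 19.2 + 1.76 = 20.96 mm

20.96 mm


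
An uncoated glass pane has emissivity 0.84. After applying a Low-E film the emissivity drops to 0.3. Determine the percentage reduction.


Percentage reduction = (1 - coated/uncoated) * 100
  Ratio = 0.3 / 0.84 = 0.3571
  Reduction = (1 - 0.3571) * 100 = 64.3%

64.3%


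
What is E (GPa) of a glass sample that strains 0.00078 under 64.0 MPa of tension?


Young's modulus: E = stress / strain
  E = 64.0 MPa / 0.00078 = 82051.28 MPa
Convert to GPa: 82051.28 / 1000 = 82.05 GPa

82.05 GPa


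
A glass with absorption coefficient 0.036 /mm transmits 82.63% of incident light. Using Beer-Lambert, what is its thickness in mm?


Rearrange T = exp(-alpha * thickness):
  thickness = -ln(T) / alpha
  T = 82.63/100 = 0.8263
  ln(T) = -0.1908
  -ln(T) = 0.1908
  thickness = 0.1908 / 0.036 = 5.3 mm

5.3 mm


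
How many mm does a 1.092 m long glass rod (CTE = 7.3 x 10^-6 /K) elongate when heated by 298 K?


Thermal expansion formula: dL = alpha * L0 * dT
  dL = (7.3 x 10^-6) * 1.092 * 298 = 0.00237554 m
Convert to mm: 0.00237554 * 1000 = 2.3755 mm

2.3755 mm


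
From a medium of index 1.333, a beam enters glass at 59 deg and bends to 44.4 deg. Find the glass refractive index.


Apply Snell's law: n1 * sin(theta1) = n2 * sin(theta2)
  n2 = n1 * sin(theta1) / sin(theta2)
  sin(59) = 0.857167
  sin(44.4) = 0.699663
  n2 = 1.333 * 0.857167 / 0.699663 = 1.6331

1.6331


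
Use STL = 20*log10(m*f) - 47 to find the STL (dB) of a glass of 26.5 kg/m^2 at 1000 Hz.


Mass law: STL = 20 * log10(m * f) - 47
  m * f = 26.5 * 1000 = 26500
  log10(26500) = 4.42325
  STL = 20 * 4.42325 - 47 = 88.465 - 47 = 41.5 dB

41.5 dB


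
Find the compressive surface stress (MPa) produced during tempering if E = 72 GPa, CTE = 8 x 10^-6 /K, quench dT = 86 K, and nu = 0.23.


Tempering stress: sigma = E * alpha * dT / (1 - nu)
  E (MPa) = 72 * 1000 = 72000
  Numerator = 72000 * (8 x 10^-6) * 86 = 49.536
  Denominator = 1 - 0.23 = 0.77
  sigma = 49.536 / 0.77 = 64.3 MPa

64.3 MPa


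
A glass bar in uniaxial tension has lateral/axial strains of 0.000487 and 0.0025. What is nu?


Poisson's ratio: nu = lateral strain / axial strain
  nu = 0.000487 / 0.0025 = 0.1948

0.1948


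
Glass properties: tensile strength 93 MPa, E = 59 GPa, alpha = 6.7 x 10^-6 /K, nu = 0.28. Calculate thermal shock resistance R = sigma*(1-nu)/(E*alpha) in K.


Thermal shock resistance: R = sigma * (1 - nu) / (E * alpha)
  Numerator = 93 * (1 - 0.28) = 66.96
  Denominator = 59 * 1000 * (6.7 x 10^-6) = 0.3953
  R = 66.96 / 0.3953 = 169.4 K

169.4 K


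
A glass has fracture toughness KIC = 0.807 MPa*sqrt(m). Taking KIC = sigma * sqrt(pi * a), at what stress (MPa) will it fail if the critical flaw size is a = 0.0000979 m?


Rearrange KIC = sigma * sqrt(pi * a):
  sigma = KIC / sqrt(pi * a)
  sqrt(pi * 0.0000979) = 0.017537
  sigma = 0.807 / 0.017537 = 46.02 MPa

46.02 MPa


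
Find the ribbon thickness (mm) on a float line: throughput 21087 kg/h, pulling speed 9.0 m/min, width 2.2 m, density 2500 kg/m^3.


Ribbon cross-section from mass balance:
  Volume rate = throughput / density = 21087 / 2500 = 8.4348 m^3/h
  thickness = volume rate / (speed * 60 * width), i.e.
  thickness = throughput / (60 * speed * width * density) * 1000
  thickness = 21087 / (60 * 9.0 * 2.2 * 2500) * 1000 = 7.1 mm

7.1 mm


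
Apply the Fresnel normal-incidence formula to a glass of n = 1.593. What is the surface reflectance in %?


Fresnel reflectance at normal incidence:
  R = ((n - 1)/(n + 1))^2
  (n - 1)/(n + 1) = (1.593 - 1)/(1.593 + 1) = 0.228693
  R = 0.228693^2 = 0.0523005
  R(%) = 0.0523005 * 100 = 5.23%

5.23%


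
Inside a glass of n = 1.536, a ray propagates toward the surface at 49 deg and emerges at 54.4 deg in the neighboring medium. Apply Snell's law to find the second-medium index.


Apply Snell's law: n1 * sin(theta1) = n2 * sin(theta2)
  n2 = n1 * sin(theta1) / sin(theta2)
  sin(49) = 0.75471
  sin(54.4) = 0.813101
  n2 = 1.536 * 0.75471 / 0.813101 = 1.4257

1.4257


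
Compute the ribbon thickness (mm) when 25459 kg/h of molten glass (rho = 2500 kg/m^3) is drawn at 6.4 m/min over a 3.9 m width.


Ribbon cross-section from mass balance:
  Volume rate = throughput / density = 25459 / 2500 = 10.1836 m^3/h
  thickness = volume rate / (speed * 60 * width), i.e.
  thickness = throughput / (60 * speed * width * density) * 1000
  thickness = 25459 / (60 * 6.4 * 3.9 * 2500) * 1000 = 6.8 mm

6.8 mm


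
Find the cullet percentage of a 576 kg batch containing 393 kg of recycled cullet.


Cullet ratio = (cullet mass / total batch mass) * 100
  Ratio = 393 / 576 * 100 = 68.23%

68.23%


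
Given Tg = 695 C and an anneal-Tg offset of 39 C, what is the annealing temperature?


The annealing temperature is Tg plus the offset:
  T_anneal = 695 + 39 = 734 C

734 C


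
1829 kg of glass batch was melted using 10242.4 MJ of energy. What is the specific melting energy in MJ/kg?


Rearrange E = m * s for s:
  s = E / m
  s = 10242.4 / 1829 = 5.6 MJ/kg

5.6 MJ/kg


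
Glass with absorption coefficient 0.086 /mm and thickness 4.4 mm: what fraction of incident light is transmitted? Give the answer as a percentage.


Beer-Lambert law: T = exp(-alpha * thickness)
  exponent = -0.086 * 4.4 = -0.3784
  T = exp(-0.3784) = 0.685
  Percentage = 0.685 * 100 = 68.5%

68.5%


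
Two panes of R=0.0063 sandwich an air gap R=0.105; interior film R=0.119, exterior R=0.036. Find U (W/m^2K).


Total thermal resistance (series):
  R_total = R_in + R_glass + R_air + R_glass + R_out
  R_total = 0.119 + 0.0063 + 0.105 + 0.0063 + 0.036 = 0.2726 m^2K/W
U-value = 1 / R_total = 1 / 0.2726 = 3.668 W/m^2K

3.668 W/m^2K


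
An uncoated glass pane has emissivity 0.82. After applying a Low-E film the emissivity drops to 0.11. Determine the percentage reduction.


Percentage reduction = (1 - coated/uncoated) * 100
  Ratio = 0.11 / 0.82 = 0.1341
  Reduction = (1 - 0.1341) * 100 = 86.6%

86.6%


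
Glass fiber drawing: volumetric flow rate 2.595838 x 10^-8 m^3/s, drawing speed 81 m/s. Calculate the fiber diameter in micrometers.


Cross-sectional area from continuity:
  A = Q / v = 2.595838 x 10^-8 / 81 = 3.204738 x 10^-10 m^2
Diameter from circular cross-section:
  d = sqrt(4A / pi) * 10^6 (m -> um)
  d = sqrt(4 * 3.204738 x 10^-10 / pi) * 10^6 = 20.2 um

20.2 um


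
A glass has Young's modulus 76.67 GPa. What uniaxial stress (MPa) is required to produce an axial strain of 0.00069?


Rearrange E = sigma / epsilon:
  sigma = E * epsilon
  E (MPa) = 76.67 * 1000 = 76670
  sigma = 76670 * 0.00069 = 52.9 MPa

52.9 MPa


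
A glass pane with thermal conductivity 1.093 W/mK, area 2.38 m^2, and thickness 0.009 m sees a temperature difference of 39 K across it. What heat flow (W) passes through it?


Fourier's law: Q = k * A * dT / t
  Q = 1.093 * 2.38 * 39 / 0.009
  Q = 101.45226 / 0.009 = 11272.5 W

11272.5 W


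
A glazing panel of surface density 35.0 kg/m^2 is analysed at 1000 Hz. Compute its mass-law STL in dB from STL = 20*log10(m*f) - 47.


Mass law: STL = 20 * log10(m * f) - 47
  m * f = 35.0 * 1000 = 35000
  log10(35000) = 4.54407
  STL = 20 * 4.54407 - 47 = 90.8814 - 47 = 43.9 dB

43.9 dB


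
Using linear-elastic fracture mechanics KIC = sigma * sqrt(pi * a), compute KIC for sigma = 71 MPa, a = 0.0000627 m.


Fracture toughness: KIC = sigma * sqrt(pi * a)
  pi * a = pi * 0.0000627 = 0.000196978
  sqrt(pi * a) = 0.014035
  KIC = 71 * 0.014035 = 0.996 MPa*sqrt(m)

0.996 MPa*sqrt(m)


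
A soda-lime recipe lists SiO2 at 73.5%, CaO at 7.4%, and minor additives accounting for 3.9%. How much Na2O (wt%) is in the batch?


Pieces sum to 100%:
  Na2O = 100 - (SiO2 + CaO + others)
  Na2O = 100 - (73.5 + 7.4 + 3.9) = 15.2%

15.2%


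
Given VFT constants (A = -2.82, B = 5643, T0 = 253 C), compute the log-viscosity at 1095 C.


VFT equation: log(eta) = A + B / (T - T0)
  T - T0 = 1095 - 253 = 842
  B / (T - T0) = 5643 / 842 = 6.702
  log(eta) = -2.82 + 6.702 = 3.882

3.882


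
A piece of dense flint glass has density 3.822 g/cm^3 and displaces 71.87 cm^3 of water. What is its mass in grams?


Rearrange rho = m / V:
  m = rho * V
  m = 3.822 * 71.87 = 274.687 g

274.687 g


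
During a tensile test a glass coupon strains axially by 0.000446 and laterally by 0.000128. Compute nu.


Poisson's ratio: nu = lateral strain / axial strain
  nu = 0.000128 / 0.000446 = 0.287

0.287


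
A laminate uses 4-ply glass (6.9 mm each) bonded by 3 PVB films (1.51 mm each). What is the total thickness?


Total thickness = glass contribution + PVB contribution
  Glass: 4 * 6.9 = 27.6 mm
  PVB: 3 * 1.51 = 4.53 mm
  Total = 27.6 + 4.53 = 32.13 mm

32.13 mm


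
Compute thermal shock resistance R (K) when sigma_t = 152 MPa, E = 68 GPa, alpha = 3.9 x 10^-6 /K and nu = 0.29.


Thermal shock resistance: R = sigma * (1 - nu) / (E * alpha)
  Numerator = 152 * (1 - 0.29) = 107.92
  Denominator = 68 * 1000 * (3.9 x 10^-6) = 0.2652
  R = 107.92 / 0.2652 = 406.9 K

406.9 K


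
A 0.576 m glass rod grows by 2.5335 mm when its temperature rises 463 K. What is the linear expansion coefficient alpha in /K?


Rearrange dL = alpha * L0 * dT for alpha:
  alpha = dL / (L0 * dT)
  alpha = (2.5335 / 1000) / (0.576 * 463) = 0.0000095 /K = 9.5 x 10^-6 /K

9.5 x 10^-6 /K


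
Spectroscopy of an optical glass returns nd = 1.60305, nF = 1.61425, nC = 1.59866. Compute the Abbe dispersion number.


Abbe number formula: Vd = (nd - 1) / (nF - nC)
  nd - 1 = 1.60305 - 1 = 0.60305
  nF - nC = 1.61425 - 1.59866 = 0.01559
  Vd = 0.60305 / 0.01559 = 38.68

38.68


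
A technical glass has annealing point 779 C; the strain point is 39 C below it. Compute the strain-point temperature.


Strain point = annealing point - difference:
  T_strain = 779 - 39 = 740 C

740 C


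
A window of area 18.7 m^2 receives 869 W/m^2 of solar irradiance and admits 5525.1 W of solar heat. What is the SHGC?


Rearrange Q = Area * SHGC * Irradiance:
  SHGC = Q / (Area * Irradiance)
  SHGC = 5525.1 / (18.7 * 869) = 0.34

0.34


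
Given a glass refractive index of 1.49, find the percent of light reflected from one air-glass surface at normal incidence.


Fresnel reflectance at normal incidence:
  R = ((n - 1)/(n + 1))^2
  (n - 1)/(n + 1) = (1.49 - 1)/(1.49 + 1) = 0.196787
  R = 0.196787^2 = 0.0387251
  R(%) = 0.0387251 * 100 = 3.873%

3.873%


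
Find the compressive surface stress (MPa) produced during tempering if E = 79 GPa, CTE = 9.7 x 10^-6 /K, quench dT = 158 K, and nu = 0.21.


Tempering stress: sigma = E * alpha * dT / (1 - nu)
  E (MPa) = 79 * 1000 = 79000
  Numerator = 79000 * (9.7 x 10^-6) * 158 = 121.0754
  Denominator = 1 - 0.21 = 0.79
  sigma = 121.0754 / 0.79 = 153.3 MPa

153.3 MPa


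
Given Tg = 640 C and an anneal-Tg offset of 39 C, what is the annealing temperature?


The annealing temperature is Tg plus the offset:
  T_anneal = 640 + 39 = 679 C

679 C


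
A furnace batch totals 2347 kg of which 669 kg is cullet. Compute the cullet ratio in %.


Cullet ratio = (cullet mass / total batch mass) * 100
  Ratio = 669 / 2347 * 100 = 28.5%

28.5%


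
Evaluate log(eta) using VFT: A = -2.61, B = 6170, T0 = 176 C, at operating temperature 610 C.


VFT equation: log(eta) = A + B / (T - T0)
  T - T0 = 610 - 176 = 434
  B / (T - T0) = 6170 / 434 = 14.217
  log(eta) = -2.61 + 14.217 = 11.607

11.607


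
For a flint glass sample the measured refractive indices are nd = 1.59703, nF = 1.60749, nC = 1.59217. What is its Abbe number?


Abbe number formula: Vd = (nd - 1) / (nF - nC)
  nd - 1 = 1.59703 - 1 = 0.59703
  nF - nC = 1.60749 - 1.59217 = 0.01532
  Vd = 0.59703 / 0.01532 = 38.97

38.97


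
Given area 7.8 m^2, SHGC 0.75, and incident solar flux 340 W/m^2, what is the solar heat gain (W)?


Solar heat gain: Q = Area * SHGC * Irradiance
  Q = 7.8 * 0.75 * 340 = 1989 W

1989 W


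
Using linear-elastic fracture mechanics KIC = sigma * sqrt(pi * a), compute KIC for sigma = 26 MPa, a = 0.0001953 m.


Fracture toughness: KIC = sigma * sqrt(pi * a)
  pi * a = pi * 0.0001953 = 0.000613553
  sqrt(pi * a) = 0.02477
  KIC = 26 * 0.02477 = 0.644 MPa*sqrt(m)

0.644 MPa*sqrt(m)


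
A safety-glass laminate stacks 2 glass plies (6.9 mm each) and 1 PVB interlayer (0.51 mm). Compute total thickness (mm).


Total thickness = glass contribution + PVB contribution
  Glass: 2 * 6.9 = 13.8 mm
  PVB: 1 * 0.51 = 0.51 mm
  Total = 13.8 + 0.51 = 14.31 mm

14.31 mm


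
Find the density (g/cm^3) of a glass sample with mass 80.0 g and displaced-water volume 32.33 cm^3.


Use the definition of density:
  rho = mass / volume
  rho = 80.0 / 32.33 = 2.474 g/cm^3

2.474 g/cm^3


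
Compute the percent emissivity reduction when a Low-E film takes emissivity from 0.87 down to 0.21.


Percentage reduction = (1 - coated/uncoated) * 100
  Ratio = 0.21 / 0.87 = 0.2414
  Reduction = (1 - 0.2414) * 100 = 75.9%

75.9%


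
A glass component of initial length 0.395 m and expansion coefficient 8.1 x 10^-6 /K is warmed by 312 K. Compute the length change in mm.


Thermal expansion formula: dL = alpha * L0 * dT
  dL = (8.1 x 10^-6) * 0.395 * 312 = 0.00099824 m
Convert to mm: 0.00099824 * 1000 = 0.9982 mm

0.9982 mm


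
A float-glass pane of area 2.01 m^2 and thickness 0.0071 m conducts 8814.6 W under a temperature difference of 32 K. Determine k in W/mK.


Fourier's law rearranged: k = Q * t / (A * dT)
  Numerator = 8814.6 * 0.0071 = 62.58366
  Denominator = 2.01 * 32 = 64.32
  k = 62.58366 / 64.32 = 0.973 W/mK

0.973 W/mK


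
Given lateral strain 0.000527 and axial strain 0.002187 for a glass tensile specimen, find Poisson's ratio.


Poisson's ratio: nu = lateral strain / axial strain
  nu = 0.000527 / 0.002187 = 0.241

0.241


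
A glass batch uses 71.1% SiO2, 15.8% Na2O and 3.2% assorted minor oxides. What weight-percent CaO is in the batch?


Pieces sum to 100%:
  CaO = 100 - (SiO2 + Na2O + others)
  CaO = 100 - (71.1 + 15.8 + 3.2) = 9.9%

9.9%
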